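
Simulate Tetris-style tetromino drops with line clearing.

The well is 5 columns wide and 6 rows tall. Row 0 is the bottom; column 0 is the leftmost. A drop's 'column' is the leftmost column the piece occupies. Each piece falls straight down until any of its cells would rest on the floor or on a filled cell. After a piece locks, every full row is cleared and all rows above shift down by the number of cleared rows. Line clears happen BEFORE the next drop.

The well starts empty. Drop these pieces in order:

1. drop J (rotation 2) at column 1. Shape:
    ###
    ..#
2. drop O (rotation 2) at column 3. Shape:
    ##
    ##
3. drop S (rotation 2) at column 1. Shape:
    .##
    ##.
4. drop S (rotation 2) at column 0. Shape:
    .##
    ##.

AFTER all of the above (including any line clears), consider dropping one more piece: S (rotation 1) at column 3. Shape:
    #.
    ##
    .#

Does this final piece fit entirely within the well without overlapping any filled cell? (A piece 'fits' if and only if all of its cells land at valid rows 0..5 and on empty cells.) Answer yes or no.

Drop 1: J rot2 at col 1 lands with bottom-row=0; cleared 0 line(s) (total 0); column heights now [0 2 2 2 0], max=2
Drop 2: O rot2 at col 3 lands with bottom-row=2; cleared 0 line(s) (total 0); column heights now [0 2 2 4 4], max=4
Drop 3: S rot2 at col 1 lands with bottom-row=3; cleared 0 line(s) (total 0); column heights now [0 4 5 5 4], max=5
Drop 4: S rot2 at col 0 lands with bottom-row=4; cleared 0 line(s) (total 0); column heights now [5 6 6 5 4], max=6
Test piece S rot1 at col 3 (width 2): heights before test = [5 6 6 5 4]; fits = False

Answer: no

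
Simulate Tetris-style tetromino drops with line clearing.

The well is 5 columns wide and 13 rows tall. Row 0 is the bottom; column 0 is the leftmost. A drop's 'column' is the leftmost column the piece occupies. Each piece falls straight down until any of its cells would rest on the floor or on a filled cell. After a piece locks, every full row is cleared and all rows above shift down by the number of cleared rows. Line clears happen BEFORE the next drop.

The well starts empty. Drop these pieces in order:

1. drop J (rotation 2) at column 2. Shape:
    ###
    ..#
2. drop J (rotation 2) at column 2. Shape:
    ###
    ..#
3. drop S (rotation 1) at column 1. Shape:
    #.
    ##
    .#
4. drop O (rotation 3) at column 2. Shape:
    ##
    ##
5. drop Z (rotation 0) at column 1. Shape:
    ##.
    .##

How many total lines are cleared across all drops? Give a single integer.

Drop 1: J rot2 at col 2 lands with bottom-row=0; cleared 0 line(s) (total 0); column heights now [0 0 2 2 2], max=2
Drop 2: J rot2 at col 2 lands with bottom-row=2; cleared 0 line(s) (total 0); column heights now [0 0 4 4 4], max=4
Drop 3: S rot1 at col 1 lands with bottom-row=4; cleared 0 line(s) (total 0); column heights now [0 7 6 4 4], max=7
Drop 4: O rot3 at col 2 lands with bottom-row=6; cleared 0 line(s) (total 0); column heights now [0 7 8 8 4], max=8
Drop 5: Z rot0 at col 1 lands with bottom-row=8; cleared 0 line(s) (total 0); column heights now [0 10 10 9 4], max=10

Answer: 0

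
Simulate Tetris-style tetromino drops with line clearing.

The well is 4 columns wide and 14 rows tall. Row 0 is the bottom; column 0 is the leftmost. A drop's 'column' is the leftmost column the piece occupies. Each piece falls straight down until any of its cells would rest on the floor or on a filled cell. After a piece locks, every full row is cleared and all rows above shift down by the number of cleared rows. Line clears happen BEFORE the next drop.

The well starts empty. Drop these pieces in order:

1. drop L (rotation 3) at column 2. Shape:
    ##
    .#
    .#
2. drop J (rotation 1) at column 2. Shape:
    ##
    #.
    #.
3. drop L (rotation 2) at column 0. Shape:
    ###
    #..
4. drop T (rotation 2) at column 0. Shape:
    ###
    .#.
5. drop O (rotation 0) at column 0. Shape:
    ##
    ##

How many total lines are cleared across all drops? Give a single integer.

Answer: 0

Derivation:
Drop 1: L rot3 at col 2 lands with bottom-row=0; cleared 0 line(s) (total 0); column heights now [0 0 3 3], max=3
Drop 2: J rot1 at col 2 lands with bottom-row=3; cleared 0 line(s) (total 0); column heights now [0 0 6 6], max=6
Drop 3: L rot2 at col 0 lands with bottom-row=5; cleared 0 line(s) (total 0); column heights now [7 7 7 6], max=7
Drop 4: T rot2 at col 0 lands with bottom-row=7; cleared 0 line(s) (total 0); column heights now [9 9 9 6], max=9
Drop 5: O rot0 at col 0 lands with bottom-row=9; cleared 0 line(s) (total 0); column heights now [11 11 9 6], max=11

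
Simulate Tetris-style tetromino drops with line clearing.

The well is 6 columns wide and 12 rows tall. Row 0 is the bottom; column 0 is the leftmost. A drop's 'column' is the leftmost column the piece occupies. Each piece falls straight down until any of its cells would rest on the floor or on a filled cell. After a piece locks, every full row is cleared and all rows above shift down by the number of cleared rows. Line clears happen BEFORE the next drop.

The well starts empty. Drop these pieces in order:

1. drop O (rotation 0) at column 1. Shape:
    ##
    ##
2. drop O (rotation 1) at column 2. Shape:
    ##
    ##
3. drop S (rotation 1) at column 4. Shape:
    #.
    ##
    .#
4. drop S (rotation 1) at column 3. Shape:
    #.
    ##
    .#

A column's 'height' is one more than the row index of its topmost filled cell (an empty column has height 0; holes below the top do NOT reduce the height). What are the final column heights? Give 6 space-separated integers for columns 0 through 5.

Answer: 0 2 4 6 5 2

Derivation:
Drop 1: O rot0 at col 1 lands with bottom-row=0; cleared 0 line(s) (total 0); column heights now [0 2 2 0 0 0], max=2
Drop 2: O rot1 at col 2 lands with bottom-row=2; cleared 0 line(s) (total 0); column heights now [0 2 4 4 0 0], max=4
Drop 3: S rot1 at col 4 lands with bottom-row=0; cleared 0 line(s) (total 0); column heights now [0 2 4 4 3 2], max=4
Drop 4: S rot1 at col 3 lands with bottom-row=3; cleared 0 line(s) (total 0); column heights now [0 2 4 6 5 2], max=6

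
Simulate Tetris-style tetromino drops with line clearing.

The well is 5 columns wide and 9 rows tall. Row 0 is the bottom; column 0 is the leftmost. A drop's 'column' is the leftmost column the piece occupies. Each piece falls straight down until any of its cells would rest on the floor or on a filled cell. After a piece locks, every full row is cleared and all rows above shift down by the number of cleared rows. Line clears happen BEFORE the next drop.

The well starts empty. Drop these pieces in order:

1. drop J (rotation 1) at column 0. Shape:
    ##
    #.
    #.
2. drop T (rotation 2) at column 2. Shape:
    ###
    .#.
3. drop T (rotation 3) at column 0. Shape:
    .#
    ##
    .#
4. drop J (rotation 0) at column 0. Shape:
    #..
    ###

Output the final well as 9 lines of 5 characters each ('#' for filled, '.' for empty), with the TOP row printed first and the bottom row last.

Answer: .....
#....
###..
.#...
##...
.#...
##...
#.###
#..#.

Derivation:
Drop 1: J rot1 at col 0 lands with bottom-row=0; cleared 0 line(s) (total 0); column heights now [3 3 0 0 0], max=3
Drop 2: T rot2 at col 2 lands with bottom-row=0; cleared 0 line(s) (total 0); column heights now [3 3 2 2 2], max=3
Drop 3: T rot3 at col 0 lands with bottom-row=3; cleared 0 line(s) (total 0); column heights now [5 6 2 2 2], max=6
Drop 4: J rot0 at col 0 lands with bottom-row=6; cleared 0 line(s) (total 0); column heights now [8 7 7 2 2], max=8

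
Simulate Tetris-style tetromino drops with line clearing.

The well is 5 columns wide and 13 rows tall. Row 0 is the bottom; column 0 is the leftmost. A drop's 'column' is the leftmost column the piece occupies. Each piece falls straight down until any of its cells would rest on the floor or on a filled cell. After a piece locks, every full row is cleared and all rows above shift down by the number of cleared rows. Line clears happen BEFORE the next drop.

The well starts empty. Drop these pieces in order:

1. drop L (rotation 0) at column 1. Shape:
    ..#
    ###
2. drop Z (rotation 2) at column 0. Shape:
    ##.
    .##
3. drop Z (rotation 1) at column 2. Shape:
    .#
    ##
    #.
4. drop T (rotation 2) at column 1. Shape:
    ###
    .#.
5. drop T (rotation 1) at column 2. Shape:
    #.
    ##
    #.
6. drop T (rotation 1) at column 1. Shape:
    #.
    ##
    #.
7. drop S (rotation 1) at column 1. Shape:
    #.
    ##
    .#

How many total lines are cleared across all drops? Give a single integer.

Drop 1: L rot0 at col 1 lands with bottom-row=0; cleared 0 line(s) (total 0); column heights now [0 1 1 2 0], max=2
Drop 2: Z rot2 at col 0 lands with bottom-row=1; cleared 0 line(s) (total 0); column heights now [3 3 2 2 0], max=3
Drop 3: Z rot1 at col 2 lands with bottom-row=2; cleared 0 line(s) (total 0); column heights now [3 3 4 5 0], max=5
Drop 4: T rot2 at col 1 lands with bottom-row=4; cleared 0 line(s) (total 0); column heights now [3 6 6 6 0], max=6
Drop 5: T rot1 at col 2 lands with bottom-row=6; cleared 0 line(s) (total 0); column heights now [3 6 9 8 0], max=9
Drop 6: T rot1 at col 1 lands with bottom-row=8; cleared 0 line(s) (total 0); column heights now [3 11 10 8 0], max=11
Drop 7: S rot1 at col 1 lands with bottom-row=10; cleared 0 line(s) (total 0); column heights now [3 13 12 8 0], max=13

Answer: 0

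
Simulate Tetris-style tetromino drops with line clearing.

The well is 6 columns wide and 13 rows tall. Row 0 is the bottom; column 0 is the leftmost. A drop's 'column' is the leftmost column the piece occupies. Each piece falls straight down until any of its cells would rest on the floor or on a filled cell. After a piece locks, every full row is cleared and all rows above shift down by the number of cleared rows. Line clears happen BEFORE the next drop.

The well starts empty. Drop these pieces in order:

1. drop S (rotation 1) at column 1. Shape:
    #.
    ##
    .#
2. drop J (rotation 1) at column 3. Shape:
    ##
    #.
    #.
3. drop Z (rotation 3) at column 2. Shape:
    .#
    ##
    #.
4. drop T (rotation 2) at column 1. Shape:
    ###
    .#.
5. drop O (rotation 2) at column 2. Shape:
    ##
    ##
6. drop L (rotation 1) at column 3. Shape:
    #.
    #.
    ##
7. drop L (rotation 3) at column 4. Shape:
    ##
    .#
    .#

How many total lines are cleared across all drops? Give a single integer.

Drop 1: S rot1 at col 1 lands with bottom-row=0; cleared 0 line(s) (total 0); column heights now [0 3 2 0 0 0], max=3
Drop 2: J rot1 at col 3 lands with bottom-row=0; cleared 0 line(s) (total 0); column heights now [0 3 2 3 3 0], max=3
Drop 3: Z rot3 at col 2 lands with bottom-row=2; cleared 0 line(s) (total 0); column heights now [0 3 4 5 3 0], max=5
Drop 4: T rot2 at col 1 lands with bottom-row=4; cleared 0 line(s) (total 0); column heights now [0 6 6 6 3 0], max=6
Drop 5: O rot2 at col 2 lands with bottom-row=6; cleared 0 line(s) (total 0); column heights now [0 6 8 8 3 0], max=8
Drop 6: L rot1 at col 3 lands with bottom-row=8; cleared 0 line(s) (total 0); column heights now [0 6 8 11 9 0], max=11
Drop 7: L rot3 at col 4 lands with bottom-row=7; cleared 0 line(s) (total 0); column heights now [0 6 8 11 10 10], max=11

Answer: 0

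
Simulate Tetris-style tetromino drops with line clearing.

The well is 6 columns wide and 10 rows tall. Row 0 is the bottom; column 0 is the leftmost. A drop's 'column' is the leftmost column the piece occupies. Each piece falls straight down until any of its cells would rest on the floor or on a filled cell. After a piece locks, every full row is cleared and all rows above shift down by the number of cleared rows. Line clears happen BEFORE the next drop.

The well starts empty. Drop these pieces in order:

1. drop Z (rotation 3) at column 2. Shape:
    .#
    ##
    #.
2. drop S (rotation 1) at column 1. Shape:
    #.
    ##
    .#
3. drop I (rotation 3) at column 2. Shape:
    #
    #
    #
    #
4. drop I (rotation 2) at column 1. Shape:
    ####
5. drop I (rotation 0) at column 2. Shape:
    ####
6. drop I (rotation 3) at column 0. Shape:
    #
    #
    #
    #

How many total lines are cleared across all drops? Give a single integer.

Drop 1: Z rot3 at col 2 lands with bottom-row=0; cleared 0 line(s) (total 0); column heights now [0 0 2 3 0 0], max=3
Drop 2: S rot1 at col 1 lands with bottom-row=2; cleared 0 line(s) (total 0); column heights now [0 5 4 3 0 0], max=5
Drop 3: I rot3 at col 2 lands with bottom-row=4; cleared 0 line(s) (total 0); column heights now [0 5 8 3 0 0], max=8
Drop 4: I rot2 at col 1 lands with bottom-row=8; cleared 0 line(s) (total 0); column heights now [0 9 9 9 9 0], max=9
Drop 5: I rot0 at col 2 lands with bottom-row=9; cleared 0 line(s) (total 0); column heights now [0 9 10 10 10 10], max=10
Drop 6: I rot3 at col 0 lands with bottom-row=0; cleared 0 line(s) (total 0); column heights now [4 9 10 10 10 10], max=10

Answer: 0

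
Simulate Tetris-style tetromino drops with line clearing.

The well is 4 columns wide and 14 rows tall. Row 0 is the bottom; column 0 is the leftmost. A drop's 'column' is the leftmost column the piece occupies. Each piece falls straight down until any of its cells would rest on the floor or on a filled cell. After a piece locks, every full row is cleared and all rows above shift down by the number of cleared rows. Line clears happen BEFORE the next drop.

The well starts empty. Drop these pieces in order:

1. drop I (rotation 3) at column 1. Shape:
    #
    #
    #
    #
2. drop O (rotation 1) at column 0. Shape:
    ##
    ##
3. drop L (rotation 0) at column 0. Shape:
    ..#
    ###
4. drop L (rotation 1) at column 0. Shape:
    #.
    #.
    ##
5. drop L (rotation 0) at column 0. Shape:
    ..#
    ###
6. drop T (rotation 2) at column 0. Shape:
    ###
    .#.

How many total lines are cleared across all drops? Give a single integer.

Drop 1: I rot3 at col 1 lands with bottom-row=0; cleared 0 line(s) (total 0); column heights now [0 4 0 0], max=4
Drop 2: O rot1 at col 0 lands with bottom-row=4; cleared 0 line(s) (total 0); column heights now [6 6 0 0], max=6
Drop 3: L rot0 at col 0 lands with bottom-row=6; cleared 0 line(s) (total 0); column heights now [7 7 8 0], max=8
Drop 4: L rot1 at col 0 lands with bottom-row=7; cleared 0 line(s) (total 0); column heights now [10 8 8 0], max=10
Drop 5: L rot0 at col 0 lands with bottom-row=10; cleared 0 line(s) (total 0); column heights now [11 11 12 0], max=12
Drop 6: T rot2 at col 0 lands with bottom-row=11; cleared 0 line(s) (total 0); column heights now [13 13 13 0], max=13

Answer: 0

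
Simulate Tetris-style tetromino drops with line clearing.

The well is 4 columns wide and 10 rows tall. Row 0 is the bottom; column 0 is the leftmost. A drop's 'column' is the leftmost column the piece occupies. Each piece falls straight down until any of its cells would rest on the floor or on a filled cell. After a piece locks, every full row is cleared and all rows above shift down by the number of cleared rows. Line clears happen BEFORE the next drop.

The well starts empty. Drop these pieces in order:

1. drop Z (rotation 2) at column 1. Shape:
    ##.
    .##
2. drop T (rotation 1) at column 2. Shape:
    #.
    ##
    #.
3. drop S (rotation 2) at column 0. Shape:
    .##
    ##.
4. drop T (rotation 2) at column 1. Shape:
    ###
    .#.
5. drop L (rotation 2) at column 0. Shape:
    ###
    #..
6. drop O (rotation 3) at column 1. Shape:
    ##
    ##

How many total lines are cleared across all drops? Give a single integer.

Drop 1: Z rot2 at col 1 lands with bottom-row=0; cleared 0 line(s) (total 0); column heights now [0 2 2 1], max=2
Drop 2: T rot1 at col 2 lands with bottom-row=2; cleared 0 line(s) (total 0); column heights now [0 2 5 4], max=5
Drop 3: S rot2 at col 0 lands with bottom-row=4; cleared 0 line(s) (total 0); column heights now [5 6 6 4], max=6
Drop 4: T rot2 at col 1 lands with bottom-row=6; cleared 0 line(s) (total 0); column heights now [5 8 8 8], max=8
Drop 5: L rot2 at col 0 lands with bottom-row=7; cleared 1 line(s) (total 1); column heights now [8 8 8 4], max=8
Drop 6: O rot3 at col 1 lands with bottom-row=8; cleared 0 line(s) (total 1); column heights now [8 10 10 4], max=10

Answer: 1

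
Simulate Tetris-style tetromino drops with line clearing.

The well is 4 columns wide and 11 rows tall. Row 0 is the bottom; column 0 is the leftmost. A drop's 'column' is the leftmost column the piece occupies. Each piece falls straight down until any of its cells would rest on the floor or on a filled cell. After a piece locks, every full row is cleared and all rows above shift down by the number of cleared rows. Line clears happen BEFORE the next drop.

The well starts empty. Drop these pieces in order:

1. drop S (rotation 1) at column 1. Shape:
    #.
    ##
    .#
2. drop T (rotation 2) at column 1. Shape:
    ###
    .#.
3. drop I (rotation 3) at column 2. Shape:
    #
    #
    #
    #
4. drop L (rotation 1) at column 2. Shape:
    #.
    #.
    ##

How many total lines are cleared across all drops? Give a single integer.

Drop 1: S rot1 at col 1 lands with bottom-row=0; cleared 0 line(s) (total 0); column heights now [0 3 2 0], max=3
Drop 2: T rot2 at col 1 lands with bottom-row=2; cleared 0 line(s) (total 0); column heights now [0 4 4 4], max=4
Drop 3: I rot3 at col 2 lands with bottom-row=4; cleared 0 line(s) (total 0); column heights now [0 4 8 4], max=8
Drop 4: L rot1 at col 2 lands with bottom-row=8; cleared 0 line(s) (total 0); column heights now [0 4 11 9], max=11

Answer: 0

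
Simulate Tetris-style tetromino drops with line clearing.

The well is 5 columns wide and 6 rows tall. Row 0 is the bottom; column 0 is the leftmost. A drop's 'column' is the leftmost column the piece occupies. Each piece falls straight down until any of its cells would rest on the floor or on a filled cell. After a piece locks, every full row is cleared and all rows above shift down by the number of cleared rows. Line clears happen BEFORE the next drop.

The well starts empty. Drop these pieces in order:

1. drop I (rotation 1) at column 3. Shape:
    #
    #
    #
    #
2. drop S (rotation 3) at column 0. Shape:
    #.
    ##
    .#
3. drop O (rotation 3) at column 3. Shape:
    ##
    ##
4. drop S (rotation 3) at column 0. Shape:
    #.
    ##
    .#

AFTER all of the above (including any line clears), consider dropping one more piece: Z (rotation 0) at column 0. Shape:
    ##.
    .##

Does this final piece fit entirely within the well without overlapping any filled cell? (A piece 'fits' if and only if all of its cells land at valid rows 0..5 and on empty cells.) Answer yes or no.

Drop 1: I rot1 at col 3 lands with bottom-row=0; cleared 0 line(s) (total 0); column heights now [0 0 0 4 0], max=4
Drop 2: S rot3 at col 0 lands with bottom-row=0; cleared 0 line(s) (total 0); column heights now [3 2 0 4 0], max=4
Drop 3: O rot3 at col 3 lands with bottom-row=4; cleared 0 line(s) (total 0); column heights now [3 2 0 6 6], max=6
Drop 4: S rot3 at col 0 lands with bottom-row=2; cleared 0 line(s) (total 0); column heights now [5 4 0 6 6], max=6
Test piece Z rot0 at col 0 (width 3): heights before test = [5 4 0 6 6]; fits = True

Answer: yes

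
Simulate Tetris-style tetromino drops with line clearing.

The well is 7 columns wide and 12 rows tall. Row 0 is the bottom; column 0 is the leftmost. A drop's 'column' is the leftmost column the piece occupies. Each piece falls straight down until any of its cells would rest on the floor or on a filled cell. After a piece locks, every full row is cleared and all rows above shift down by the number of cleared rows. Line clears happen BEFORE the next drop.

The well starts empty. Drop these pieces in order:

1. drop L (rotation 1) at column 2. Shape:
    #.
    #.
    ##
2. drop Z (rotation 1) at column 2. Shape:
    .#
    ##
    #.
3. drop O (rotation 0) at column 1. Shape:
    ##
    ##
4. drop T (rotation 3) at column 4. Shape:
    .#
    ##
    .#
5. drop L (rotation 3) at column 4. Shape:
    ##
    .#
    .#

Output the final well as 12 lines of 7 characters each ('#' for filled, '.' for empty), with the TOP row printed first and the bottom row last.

Drop 1: L rot1 at col 2 lands with bottom-row=0; cleared 0 line(s) (total 0); column heights now [0 0 3 1 0 0 0], max=3
Drop 2: Z rot1 at col 2 lands with bottom-row=3; cleared 0 line(s) (total 0); column heights now [0 0 5 6 0 0 0], max=6
Drop 3: O rot0 at col 1 lands with bottom-row=5; cleared 0 line(s) (total 0); column heights now [0 7 7 6 0 0 0], max=7
Drop 4: T rot3 at col 4 lands with bottom-row=0; cleared 0 line(s) (total 0); column heights now [0 7 7 6 2 3 0], max=7
Drop 5: L rot3 at col 4 lands with bottom-row=3; cleared 0 line(s) (total 0); column heights now [0 7 7 6 6 6 0], max=7

Answer: .......
.......
.......
.......
.......
.##....
.#####.
..##.#.
..#..#.
..#..#.
..#.##.
..##.#.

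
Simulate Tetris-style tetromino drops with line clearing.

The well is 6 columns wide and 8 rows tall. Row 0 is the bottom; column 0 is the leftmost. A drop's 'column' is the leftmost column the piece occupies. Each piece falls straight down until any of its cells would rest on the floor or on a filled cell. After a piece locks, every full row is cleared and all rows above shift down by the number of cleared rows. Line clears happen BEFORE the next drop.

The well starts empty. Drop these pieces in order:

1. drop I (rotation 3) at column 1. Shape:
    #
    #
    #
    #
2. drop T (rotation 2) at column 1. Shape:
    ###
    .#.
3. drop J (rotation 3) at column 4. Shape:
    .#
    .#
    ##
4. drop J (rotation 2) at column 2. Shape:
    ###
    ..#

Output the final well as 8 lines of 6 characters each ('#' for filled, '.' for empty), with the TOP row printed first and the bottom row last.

Answer: ......
......
..###.
.####.
.##...
.#...#
.#...#
.#..##

Derivation:
Drop 1: I rot3 at col 1 lands with bottom-row=0; cleared 0 line(s) (total 0); column heights now [0 4 0 0 0 0], max=4
Drop 2: T rot2 at col 1 lands with bottom-row=3; cleared 0 line(s) (total 0); column heights now [0 5 5 5 0 0], max=5
Drop 3: J rot3 at col 4 lands with bottom-row=0; cleared 0 line(s) (total 0); column heights now [0 5 5 5 1 3], max=5
Drop 4: J rot2 at col 2 lands with bottom-row=4; cleared 0 line(s) (total 0); column heights now [0 5 6 6 6 3], max=6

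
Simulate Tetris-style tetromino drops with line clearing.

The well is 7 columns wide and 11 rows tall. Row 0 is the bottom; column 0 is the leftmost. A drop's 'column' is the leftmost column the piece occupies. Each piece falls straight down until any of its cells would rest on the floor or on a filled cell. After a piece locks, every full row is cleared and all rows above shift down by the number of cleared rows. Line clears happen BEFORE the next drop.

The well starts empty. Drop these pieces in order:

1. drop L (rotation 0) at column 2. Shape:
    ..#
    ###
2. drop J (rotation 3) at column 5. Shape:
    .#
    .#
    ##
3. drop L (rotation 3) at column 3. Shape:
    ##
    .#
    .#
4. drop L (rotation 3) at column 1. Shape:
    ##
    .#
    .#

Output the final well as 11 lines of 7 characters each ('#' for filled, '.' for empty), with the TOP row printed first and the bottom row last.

Answer: .......
.......
.......
.......
.......
.......
...##..
.##.#..
..#.#.#
..#.#.#
..#####

Derivation:
Drop 1: L rot0 at col 2 lands with bottom-row=0; cleared 0 line(s) (total 0); column heights now [0 0 1 1 2 0 0], max=2
Drop 2: J rot3 at col 5 lands with bottom-row=0; cleared 0 line(s) (total 0); column heights now [0 0 1 1 2 1 3], max=3
Drop 3: L rot3 at col 3 lands with bottom-row=2; cleared 0 line(s) (total 0); column heights now [0 0 1 5 5 1 3], max=5
Drop 4: L rot3 at col 1 lands with bottom-row=1; cleared 0 line(s) (total 0); column heights now [0 4 4 5 5 1 3], max=5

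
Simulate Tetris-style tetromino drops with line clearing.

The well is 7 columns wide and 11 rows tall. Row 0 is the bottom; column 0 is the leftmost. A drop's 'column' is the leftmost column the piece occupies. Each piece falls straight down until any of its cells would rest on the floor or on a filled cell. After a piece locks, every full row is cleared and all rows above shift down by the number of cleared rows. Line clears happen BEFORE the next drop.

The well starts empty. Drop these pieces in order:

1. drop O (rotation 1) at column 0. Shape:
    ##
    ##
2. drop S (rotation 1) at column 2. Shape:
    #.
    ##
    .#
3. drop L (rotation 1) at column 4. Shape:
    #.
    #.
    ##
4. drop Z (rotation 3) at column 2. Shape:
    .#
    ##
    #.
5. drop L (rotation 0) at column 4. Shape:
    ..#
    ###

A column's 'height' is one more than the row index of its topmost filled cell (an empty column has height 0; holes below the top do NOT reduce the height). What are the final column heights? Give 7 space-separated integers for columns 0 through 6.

Answer: 2 2 5 6 4 4 5

Derivation:
Drop 1: O rot1 at col 0 lands with bottom-row=0; cleared 0 line(s) (total 0); column heights now [2 2 0 0 0 0 0], max=2
Drop 2: S rot1 at col 2 lands with bottom-row=0; cleared 0 line(s) (total 0); column heights now [2 2 3 2 0 0 0], max=3
Drop 3: L rot1 at col 4 lands with bottom-row=0; cleared 0 line(s) (total 0); column heights now [2 2 3 2 3 1 0], max=3
Drop 4: Z rot3 at col 2 lands with bottom-row=3; cleared 0 line(s) (total 0); column heights now [2 2 5 6 3 1 0], max=6
Drop 5: L rot0 at col 4 lands with bottom-row=3; cleared 0 line(s) (total 0); column heights now [2 2 5 6 4 4 5], max=6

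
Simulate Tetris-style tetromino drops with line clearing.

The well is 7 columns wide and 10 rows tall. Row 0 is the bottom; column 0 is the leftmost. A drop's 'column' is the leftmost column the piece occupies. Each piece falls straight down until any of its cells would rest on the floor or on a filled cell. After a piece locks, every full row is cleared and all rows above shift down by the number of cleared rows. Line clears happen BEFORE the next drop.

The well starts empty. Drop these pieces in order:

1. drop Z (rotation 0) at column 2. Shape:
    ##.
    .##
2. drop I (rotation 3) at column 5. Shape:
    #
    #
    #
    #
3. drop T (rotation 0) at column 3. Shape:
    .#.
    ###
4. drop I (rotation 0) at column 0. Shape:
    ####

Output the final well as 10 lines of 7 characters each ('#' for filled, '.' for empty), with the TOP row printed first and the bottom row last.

Answer: .......
.......
.......
.......
#####..
...###.
.....#.
.....#.
..##.#.
...###.

Derivation:
Drop 1: Z rot0 at col 2 lands with bottom-row=0; cleared 0 line(s) (total 0); column heights now [0 0 2 2 1 0 0], max=2
Drop 2: I rot3 at col 5 lands with bottom-row=0; cleared 0 line(s) (total 0); column heights now [0 0 2 2 1 4 0], max=4
Drop 3: T rot0 at col 3 lands with bottom-row=4; cleared 0 line(s) (total 0); column heights now [0 0 2 5 6 5 0], max=6
Drop 4: I rot0 at col 0 lands with bottom-row=5; cleared 0 line(s) (total 0); column heights now [6 6 6 6 6 5 0], max=6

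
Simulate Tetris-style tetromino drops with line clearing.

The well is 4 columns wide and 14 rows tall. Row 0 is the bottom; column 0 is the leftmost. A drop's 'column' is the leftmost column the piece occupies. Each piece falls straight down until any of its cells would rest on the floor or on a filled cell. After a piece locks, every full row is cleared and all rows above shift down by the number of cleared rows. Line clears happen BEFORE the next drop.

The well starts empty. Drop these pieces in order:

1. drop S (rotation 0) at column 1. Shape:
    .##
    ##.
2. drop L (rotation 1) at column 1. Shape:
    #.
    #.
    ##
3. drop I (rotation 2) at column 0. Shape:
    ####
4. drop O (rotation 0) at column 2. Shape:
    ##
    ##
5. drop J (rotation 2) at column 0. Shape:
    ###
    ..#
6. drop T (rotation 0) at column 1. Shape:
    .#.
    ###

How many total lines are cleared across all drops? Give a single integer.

Answer: 1

Derivation:
Drop 1: S rot0 at col 1 lands with bottom-row=0; cleared 0 line(s) (total 0); column heights now [0 1 2 2], max=2
Drop 2: L rot1 at col 1 lands with bottom-row=2; cleared 0 line(s) (total 0); column heights now [0 5 3 2], max=5
Drop 3: I rot2 at col 0 lands with bottom-row=5; cleared 1 line(s) (total 1); column heights now [0 5 3 2], max=5
Drop 4: O rot0 at col 2 lands with bottom-row=3; cleared 0 line(s) (total 1); column heights now [0 5 5 5], max=5
Drop 5: J rot2 at col 0 lands with bottom-row=5; cleared 0 line(s) (total 1); column heights now [7 7 7 5], max=7
Drop 6: T rot0 at col 1 lands with bottom-row=7; cleared 0 line(s) (total 1); column heights now [7 8 9 8], max=9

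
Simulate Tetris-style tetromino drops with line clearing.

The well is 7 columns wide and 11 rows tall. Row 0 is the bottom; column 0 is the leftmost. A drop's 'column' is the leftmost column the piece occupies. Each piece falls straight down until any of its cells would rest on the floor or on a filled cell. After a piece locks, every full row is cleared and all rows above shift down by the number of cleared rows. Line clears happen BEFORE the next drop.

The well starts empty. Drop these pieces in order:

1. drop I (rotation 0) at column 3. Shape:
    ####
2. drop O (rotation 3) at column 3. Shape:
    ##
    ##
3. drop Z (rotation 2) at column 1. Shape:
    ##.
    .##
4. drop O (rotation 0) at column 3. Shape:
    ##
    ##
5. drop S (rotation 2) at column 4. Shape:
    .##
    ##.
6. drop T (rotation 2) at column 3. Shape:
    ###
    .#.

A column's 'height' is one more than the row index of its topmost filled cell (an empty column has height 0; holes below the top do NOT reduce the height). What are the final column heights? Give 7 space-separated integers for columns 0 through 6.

Answer: 0 5 5 9 9 9 8

Derivation:
Drop 1: I rot0 at col 3 lands with bottom-row=0; cleared 0 line(s) (total 0); column heights now [0 0 0 1 1 1 1], max=1
Drop 2: O rot3 at col 3 lands with bottom-row=1; cleared 0 line(s) (total 0); column heights now [0 0 0 3 3 1 1], max=3
Drop 3: Z rot2 at col 1 lands with bottom-row=3; cleared 0 line(s) (total 0); column heights now [0 5 5 4 3 1 1], max=5
Drop 4: O rot0 at col 3 lands with bottom-row=4; cleared 0 line(s) (total 0); column heights now [0 5 5 6 6 1 1], max=6
Drop 5: S rot2 at col 4 lands with bottom-row=6; cleared 0 line(s) (total 0); column heights now [0 5 5 6 7 8 8], max=8
Drop 6: T rot2 at col 3 lands with bottom-row=7; cleared 0 line(s) (total 0); column heights now [0 5 5 9 9 9 8], max=9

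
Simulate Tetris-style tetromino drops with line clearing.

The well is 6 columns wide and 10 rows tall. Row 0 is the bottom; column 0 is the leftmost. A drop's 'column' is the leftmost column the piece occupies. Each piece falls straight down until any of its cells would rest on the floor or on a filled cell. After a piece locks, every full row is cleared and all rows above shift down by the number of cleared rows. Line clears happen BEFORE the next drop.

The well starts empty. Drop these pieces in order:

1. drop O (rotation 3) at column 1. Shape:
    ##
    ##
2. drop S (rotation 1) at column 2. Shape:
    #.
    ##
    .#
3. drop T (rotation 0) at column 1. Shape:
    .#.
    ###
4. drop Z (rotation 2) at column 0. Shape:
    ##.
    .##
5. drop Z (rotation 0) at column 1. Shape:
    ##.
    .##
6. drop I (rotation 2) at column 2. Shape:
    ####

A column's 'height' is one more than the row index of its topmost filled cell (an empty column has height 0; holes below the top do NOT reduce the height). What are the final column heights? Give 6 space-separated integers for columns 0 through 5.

Drop 1: O rot3 at col 1 lands with bottom-row=0; cleared 0 line(s) (total 0); column heights now [0 2 2 0 0 0], max=2
Drop 2: S rot1 at col 2 lands with bottom-row=1; cleared 0 line(s) (total 0); column heights now [0 2 4 3 0 0], max=4
Drop 3: T rot0 at col 1 lands with bottom-row=4; cleared 0 line(s) (total 0); column heights now [0 5 6 5 0 0], max=6
Drop 4: Z rot2 at col 0 lands with bottom-row=6; cleared 0 line(s) (total 0); column heights now [8 8 7 5 0 0], max=8
Drop 5: Z rot0 at col 1 lands with bottom-row=7; cleared 0 line(s) (total 0); column heights now [8 9 9 8 0 0], max=9
Drop 6: I rot2 at col 2 lands with bottom-row=9; cleared 0 line(s) (total 0); column heights now [8 9 10 10 10 10], max=10

Answer: 8 9 10 10 10 10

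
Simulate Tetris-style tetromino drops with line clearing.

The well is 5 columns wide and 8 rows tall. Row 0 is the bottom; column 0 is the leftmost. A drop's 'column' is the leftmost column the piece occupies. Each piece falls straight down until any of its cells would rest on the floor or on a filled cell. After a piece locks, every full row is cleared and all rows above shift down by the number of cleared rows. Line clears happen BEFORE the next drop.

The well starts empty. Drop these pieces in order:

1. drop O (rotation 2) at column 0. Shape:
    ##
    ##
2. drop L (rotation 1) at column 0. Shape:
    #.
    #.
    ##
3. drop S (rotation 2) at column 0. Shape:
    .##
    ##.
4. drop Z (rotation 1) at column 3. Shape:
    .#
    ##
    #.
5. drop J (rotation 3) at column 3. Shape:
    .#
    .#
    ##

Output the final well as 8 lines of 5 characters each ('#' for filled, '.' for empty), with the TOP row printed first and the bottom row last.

Answer: .....
.##..
##..#
#...#
#..##
##..#
##.##
##.#.

Derivation:
Drop 1: O rot2 at col 0 lands with bottom-row=0; cleared 0 line(s) (total 0); column heights now [2 2 0 0 0], max=2
Drop 2: L rot1 at col 0 lands with bottom-row=2; cleared 0 line(s) (total 0); column heights now [5 3 0 0 0], max=5
Drop 3: S rot2 at col 0 lands with bottom-row=5; cleared 0 line(s) (total 0); column heights now [6 7 7 0 0], max=7
Drop 4: Z rot1 at col 3 lands with bottom-row=0; cleared 0 line(s) (total 0); column heights now [6 7 7 2 3], max=7
Drop 5: J rot3 at col 3 lands with bottom-row=3; cleared 0 line(s) (total 0); column heights now [6 7 7 4 6], max=7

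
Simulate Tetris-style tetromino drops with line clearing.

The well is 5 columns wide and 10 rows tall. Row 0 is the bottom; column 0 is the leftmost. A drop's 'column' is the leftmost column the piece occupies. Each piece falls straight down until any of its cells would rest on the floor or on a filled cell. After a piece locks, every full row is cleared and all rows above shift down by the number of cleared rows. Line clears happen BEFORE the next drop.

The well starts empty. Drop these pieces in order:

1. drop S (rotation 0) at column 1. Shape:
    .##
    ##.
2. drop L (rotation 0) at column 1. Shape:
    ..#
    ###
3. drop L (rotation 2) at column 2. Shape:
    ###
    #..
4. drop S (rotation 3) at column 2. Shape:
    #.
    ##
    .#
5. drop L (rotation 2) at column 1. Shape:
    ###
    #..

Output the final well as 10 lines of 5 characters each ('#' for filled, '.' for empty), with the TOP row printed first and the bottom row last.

Drop 1: S rot0 at col 1 lands with bottom-row=0; cleared 0 line(s) (total 0); column heights now [0 1 2 2 0], max=2
Drop 2: L rot0 at col 1 lands with bottom-row=2; cleared 0 line(s) (total 0); column heights now [0 3 3 4 0], max=4
Drop 3: L rot2 at col 2 lands with bottom-row=3; cleared 0 line(s) (total 0); column heights now [0 3 5 5 5], max=5
Drop 4: S rot3 at col 2 lands with bottom-row=5; cleared 0 line(s) (total 0); column heights now [0 3 8 7 5], max=8
Drop 5: L rot2 at col 1 lands with bottom-row=7; cleared 0 line(s) (total 0); column heights now [0 9 9 9 5], max=9

Answer: .....
.###.
.##..
..##.
...#.
..###
..##.
.###.
..##.
.##..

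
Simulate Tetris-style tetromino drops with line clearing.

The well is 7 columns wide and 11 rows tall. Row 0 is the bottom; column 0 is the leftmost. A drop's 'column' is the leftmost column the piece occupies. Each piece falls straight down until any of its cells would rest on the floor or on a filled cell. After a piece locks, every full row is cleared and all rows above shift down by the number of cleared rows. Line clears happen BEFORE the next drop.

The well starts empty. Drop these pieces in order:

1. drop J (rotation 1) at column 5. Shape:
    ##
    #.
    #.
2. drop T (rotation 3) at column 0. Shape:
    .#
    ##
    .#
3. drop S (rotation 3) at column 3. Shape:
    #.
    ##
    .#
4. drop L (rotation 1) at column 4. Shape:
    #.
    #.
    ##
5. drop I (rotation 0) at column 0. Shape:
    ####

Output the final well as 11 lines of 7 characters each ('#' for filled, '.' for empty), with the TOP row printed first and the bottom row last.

Drop 1: J rot1 at col 5 lands with bottom-row=0; cleared 0 line(s) (total 0); column heights now [0 0 0 0 0 3 3], max=3
Drop 2: T rot3 at col 0 lands with bottom-row=0; cleared 0 line(s) (total 0); column heights now [2 3 0 0 0 3 3], max=3
Drop 3: S rot3 at col 3 lands with bottom-row=0; cleared 0 line(s) (total 0); column heights now [2 3 0 3 2 3 3], max=3
Drop 4: L rot1 at col 4 lands with bottom-row=3; cleared 0 line(s) (total 0); column heights now [2 3 0 3 6 4 3], max=6
Drop 5: I rot0 at col 0 lands with bottom-row=3; cleared 0 line(s) (total 0); column heights now [4 4 4 4 6 4 3], max=6

Answer: .......
.......
.......
.......
.......
....#..
....#..
######.
.#.#.##
##.###.
.#..##.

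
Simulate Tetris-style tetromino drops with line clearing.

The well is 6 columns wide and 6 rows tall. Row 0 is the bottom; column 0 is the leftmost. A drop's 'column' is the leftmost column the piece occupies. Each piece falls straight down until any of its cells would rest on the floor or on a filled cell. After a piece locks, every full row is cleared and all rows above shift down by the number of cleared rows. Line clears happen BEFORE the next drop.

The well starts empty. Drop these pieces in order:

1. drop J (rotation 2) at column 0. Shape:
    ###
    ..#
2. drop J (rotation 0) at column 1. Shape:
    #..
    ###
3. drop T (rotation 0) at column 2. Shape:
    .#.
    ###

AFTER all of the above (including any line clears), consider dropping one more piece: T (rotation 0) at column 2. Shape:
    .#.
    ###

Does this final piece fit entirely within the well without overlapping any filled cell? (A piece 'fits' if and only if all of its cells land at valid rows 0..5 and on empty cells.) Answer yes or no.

Drop 1: J rot2 at col 0 lands with bottom-row=0; cleared 0 line(s) (total 0); column heights now [2 2 2 0 0 0], max=2
Drop 2: J rot0 at col 1 lands with bottom-row=2; cleared 0 line(s) (total 0); column heights now [2 4 3 3 0 0], max=4
Drop 3: T rot0 at col 2 lands with bottom-row=3; cleared 0 line(s) (total 0); column heights now [2 4 4 5 4 0], max=5
Test piece T rot0 at col 2 (width 3): heights before test = [2 4 4 5 4 0]; fits = False

Answer: no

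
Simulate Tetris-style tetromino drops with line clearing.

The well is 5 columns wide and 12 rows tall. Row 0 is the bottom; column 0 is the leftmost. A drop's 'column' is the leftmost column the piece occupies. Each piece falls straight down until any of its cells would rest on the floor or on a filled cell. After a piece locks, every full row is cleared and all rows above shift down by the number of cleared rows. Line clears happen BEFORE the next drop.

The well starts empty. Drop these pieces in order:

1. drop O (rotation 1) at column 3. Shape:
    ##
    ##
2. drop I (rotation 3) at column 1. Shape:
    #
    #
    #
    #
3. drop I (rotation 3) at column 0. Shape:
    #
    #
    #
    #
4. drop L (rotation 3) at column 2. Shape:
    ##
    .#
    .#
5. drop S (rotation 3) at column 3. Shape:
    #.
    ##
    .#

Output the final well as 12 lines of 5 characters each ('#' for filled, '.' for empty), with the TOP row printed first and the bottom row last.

Answer: .....
.....
.....
.....
.....
...#.
...##
..###
##.#.
##.#.
##.##
##.##

Derivation:
Drop 1: O rot1 at col 3 lands with bottom-row=0; cleared 0 line(s) (total 0); column heights now [0 0 0 2 2], max=2
Drop 2: I rot3 at col 1 lands with bottom-row=0; cleared 0 line(s) (total 0); column heights now [0 4 0 2 2], max=4
Drop 3: I rot3 at col 0 lands with bottom-row=0; cleared 0 line(s) (total 0); column heights now [4 4 0 2 2], max=4
Drop 4: L rot3 at col 2 lands with bottom-row=2; cleared 0 line(s) (total 0); column heights now [4 4 5 5 2], max=5
Drop 5: S rot3 at col 3 lands with bottom-row=4; cleared 0 line(s) (total 0); column heights now [4 4 5 7 6], max=7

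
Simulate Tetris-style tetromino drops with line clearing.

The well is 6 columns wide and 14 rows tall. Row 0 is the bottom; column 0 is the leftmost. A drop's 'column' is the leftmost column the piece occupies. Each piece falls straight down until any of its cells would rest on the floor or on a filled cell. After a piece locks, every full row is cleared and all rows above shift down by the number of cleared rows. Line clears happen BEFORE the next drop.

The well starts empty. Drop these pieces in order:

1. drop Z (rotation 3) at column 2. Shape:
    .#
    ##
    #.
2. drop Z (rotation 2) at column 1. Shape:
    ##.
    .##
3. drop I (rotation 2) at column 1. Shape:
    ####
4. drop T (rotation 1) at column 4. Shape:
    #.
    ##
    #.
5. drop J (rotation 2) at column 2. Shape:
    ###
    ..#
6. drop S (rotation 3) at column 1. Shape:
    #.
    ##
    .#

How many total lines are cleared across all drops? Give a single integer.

Drop 1: Z rot3 at col 2 lands with bottom-row=0; cleared 0 line(s) (total 0); column heights now [0 0 2 3 0 0], max=3
Drop 2: Z rot2 at col 1 lands with bottom-row=3; cleared 0 line(s) (total 0); column heights now [0 5 5 4 0 0], max=5
Drop 3: I rot2 at col 1 lands with bottom-row=5; cleared 0 line(s) (total 0); column heights now [0 6 6 6 6 0], max=6
Drop 4: T rot1 at col 4 lands with bottom-row=6; cleared 0 line(s) (total 0); column heights now [0 6 6 6 9 8], max=9
Drop 5: J rot2 at col 2 lands with bottom-row=9; cleared 0 line(s) (total 0); column heights now [0 6 11 11 11 8], max=11
Drop 6: S rot3 at col 1 lands with bottom-row=11; cleared 0 line(s) (total 0); column heights now [0 14 13 11 11 8], max=14

Answer: 0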